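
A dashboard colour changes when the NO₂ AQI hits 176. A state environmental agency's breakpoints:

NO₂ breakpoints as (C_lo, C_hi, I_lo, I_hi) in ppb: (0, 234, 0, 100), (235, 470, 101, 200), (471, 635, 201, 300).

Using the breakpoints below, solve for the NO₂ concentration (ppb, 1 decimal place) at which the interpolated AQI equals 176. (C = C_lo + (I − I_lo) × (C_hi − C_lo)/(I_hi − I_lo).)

413.0

AQI 176 lies in the 101–200 band, which corresponds to 235–470 ppb.
C = 235 + (176−101)×(470−235)/(200−101) = 235 + 75×235/99 ≈ 413.030 ppb → 413.0 ppb to 1 dp.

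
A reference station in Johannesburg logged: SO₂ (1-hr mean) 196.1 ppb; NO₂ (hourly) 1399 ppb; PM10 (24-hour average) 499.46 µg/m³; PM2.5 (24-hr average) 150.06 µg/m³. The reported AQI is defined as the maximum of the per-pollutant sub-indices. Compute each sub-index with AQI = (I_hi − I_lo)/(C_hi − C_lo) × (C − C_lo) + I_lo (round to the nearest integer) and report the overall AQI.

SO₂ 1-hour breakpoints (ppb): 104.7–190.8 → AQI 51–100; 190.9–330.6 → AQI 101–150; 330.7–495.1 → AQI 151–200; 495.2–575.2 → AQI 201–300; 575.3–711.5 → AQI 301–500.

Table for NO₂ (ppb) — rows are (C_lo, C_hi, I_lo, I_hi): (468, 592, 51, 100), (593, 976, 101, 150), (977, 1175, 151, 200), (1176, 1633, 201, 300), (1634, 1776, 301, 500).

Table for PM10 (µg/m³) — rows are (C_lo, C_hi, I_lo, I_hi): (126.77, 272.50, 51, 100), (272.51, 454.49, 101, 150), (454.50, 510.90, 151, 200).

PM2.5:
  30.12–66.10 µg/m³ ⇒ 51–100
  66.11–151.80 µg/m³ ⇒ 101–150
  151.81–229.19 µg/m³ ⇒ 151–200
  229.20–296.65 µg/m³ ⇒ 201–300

249

SO₂: 196.1 lies in 190.9–330.6, so I_lo=101, I_hi=150, C_lo=190.9, C_hi=330.6.
(150−101)/(330.6−190.9) × (196.1−190.9) + 101 = 49/139.7 × 5.2 + 101 ≈ 102.82 → 103.
NO₂: 1399 ∈ [1176, 1633] ↔ index [201, 300].
201 + (1399−1176)·(300−201)/(1633−1176) = 201 + 223·99/457 ≈ 249.31, so AQI = 249.
PM10: 499.46 ∈ [454.50, 510.90] ↔ index [151, 200].
151 + (499.46−454.50)·(200−151)/(510.90−454.50) = 151 + 44.96·49/56.40 ≈ 190.06, so AQI = 190.
PM2.5: 150.06 ∈ [66.11, 151.80] ↔ index [101, 150].
101 + (150.06−66.11)·(150−101)/(151.80−66.11) = 101 + 83.95·49/85.69 ≈ 149.01, so AQI = 149.
Sub-indices: SO₂→103, NO₂→249, PM10→190, PM2.5→149. Overall AQI = max = 249; dominant pollutant is NO₂.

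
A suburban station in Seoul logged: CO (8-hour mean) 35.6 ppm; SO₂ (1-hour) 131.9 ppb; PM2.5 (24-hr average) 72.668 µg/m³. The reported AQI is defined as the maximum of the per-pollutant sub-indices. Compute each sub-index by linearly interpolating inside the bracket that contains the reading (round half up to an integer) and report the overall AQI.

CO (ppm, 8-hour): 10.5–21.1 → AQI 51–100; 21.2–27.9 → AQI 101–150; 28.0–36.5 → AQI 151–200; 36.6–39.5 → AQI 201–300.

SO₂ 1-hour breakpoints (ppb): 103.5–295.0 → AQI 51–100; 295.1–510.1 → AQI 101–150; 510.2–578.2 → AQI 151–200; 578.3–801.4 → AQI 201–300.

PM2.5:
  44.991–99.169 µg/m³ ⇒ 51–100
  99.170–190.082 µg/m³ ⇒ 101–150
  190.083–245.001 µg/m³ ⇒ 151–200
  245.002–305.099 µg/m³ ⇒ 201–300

CO 35.6: bracket 28.0–36.5 → index 151–200; slope 49/8.5, offset 7.6.
AQI = 151 + 49/8.5·7.6 ≈ 194.81 ⇒ 195.
SO₂: row 103.5–295.0 (AQI 51–100). (100−51)·(131.9−103.5)/(295.0−103.5) + 51 = 49·28.4/191.5 + 51 ≈ 58.27 → 58.
PM2.5: 72.668 lies in 44.991–99.169, so I_lo=51, I_hi=100, C_lo=44.991, C_hi=99.169.
(100−51)/(99.169−44.991) × (72.668−44.991) + 51 = 49/54.178 × 27.677 + 51 ≈ 76.03 → 76.
Sub-indices: CO→195, SO₂→58, PM2.5→76. Overall AQI = max = 195; dominant pollutant is CO.

195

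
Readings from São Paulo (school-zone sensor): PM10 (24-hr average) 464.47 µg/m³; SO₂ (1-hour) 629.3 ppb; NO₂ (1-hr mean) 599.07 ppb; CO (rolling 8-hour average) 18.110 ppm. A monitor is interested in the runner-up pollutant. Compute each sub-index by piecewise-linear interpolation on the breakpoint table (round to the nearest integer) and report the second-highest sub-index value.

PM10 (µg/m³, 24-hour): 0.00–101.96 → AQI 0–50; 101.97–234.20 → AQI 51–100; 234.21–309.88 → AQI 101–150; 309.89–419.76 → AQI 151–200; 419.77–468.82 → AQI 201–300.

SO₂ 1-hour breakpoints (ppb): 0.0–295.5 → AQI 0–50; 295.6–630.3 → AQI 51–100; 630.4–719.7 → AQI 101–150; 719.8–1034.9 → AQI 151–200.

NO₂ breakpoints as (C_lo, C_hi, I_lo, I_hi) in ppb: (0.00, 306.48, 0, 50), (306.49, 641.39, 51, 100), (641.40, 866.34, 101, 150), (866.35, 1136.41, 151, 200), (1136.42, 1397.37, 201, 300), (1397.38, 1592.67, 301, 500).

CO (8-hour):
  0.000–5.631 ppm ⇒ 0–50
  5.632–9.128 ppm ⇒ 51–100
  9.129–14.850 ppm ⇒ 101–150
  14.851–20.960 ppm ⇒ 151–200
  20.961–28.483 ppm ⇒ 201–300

PM10 464.47: bracket 419.77–468.82 → index 201–300; slope 99/49.05, offset 44.70.
AQI = 201 + 99/49.05·44.70 ≈ 291.22 ⇒ 291.
SO₂: 629.3 ∈ [295.6, 630.3] ↔ index [51, 100].
51 + (629.3−295.6)·(100−51)/(630.3−295.6) = 51 + 333.7·49/334.7 ≈ 99.85, so AQI = 100.
NO₂: row 306.49–641.39 (AQI 51–100). (100−51)·(599.07−306.49)/(641.39−306.49) + 51 = 49·292.58/334.90 + 51 ≈ 93.81 → 94.
CO: 18.110 lies in 14.851–20.960, so I_lo=151, I_hi=200, C_lo=14.851, C_hi=20.960.
(200−151)/(20.960−14.851) × (18.110−14.851) + 151 = 49/6.109 × 3.259 + 151 ≈ 177.14 → 177.
Sub-indices: PM10→291, SO₂→100, NO₂→94, CO→177. Ranked high→low: 291, 177, 100, 94. Second-highest sub-index = 177.

177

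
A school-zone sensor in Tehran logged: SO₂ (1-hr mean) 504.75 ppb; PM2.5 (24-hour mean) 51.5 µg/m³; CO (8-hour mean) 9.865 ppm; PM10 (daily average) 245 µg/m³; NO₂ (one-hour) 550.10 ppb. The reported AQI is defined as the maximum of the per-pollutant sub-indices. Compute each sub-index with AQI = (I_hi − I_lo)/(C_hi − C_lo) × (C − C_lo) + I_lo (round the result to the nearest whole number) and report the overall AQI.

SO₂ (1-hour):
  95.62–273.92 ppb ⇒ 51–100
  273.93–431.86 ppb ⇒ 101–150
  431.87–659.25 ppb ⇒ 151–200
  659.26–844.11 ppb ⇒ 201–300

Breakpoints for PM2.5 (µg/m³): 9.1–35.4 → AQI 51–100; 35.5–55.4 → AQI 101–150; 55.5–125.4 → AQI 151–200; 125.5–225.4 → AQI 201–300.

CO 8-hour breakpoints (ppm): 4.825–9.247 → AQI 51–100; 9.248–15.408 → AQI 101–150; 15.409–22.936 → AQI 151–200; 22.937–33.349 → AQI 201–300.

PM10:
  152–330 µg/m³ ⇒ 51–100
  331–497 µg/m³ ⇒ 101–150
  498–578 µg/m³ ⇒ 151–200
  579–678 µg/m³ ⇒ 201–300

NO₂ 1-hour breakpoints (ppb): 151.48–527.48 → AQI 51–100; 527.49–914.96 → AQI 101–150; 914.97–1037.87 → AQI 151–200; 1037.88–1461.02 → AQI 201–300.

167

SO₂: 504.75 lies in 431.87–659.25, so I_lo=151, I_hi=200, C_lo=431.87, C_hi=659.25.
(200−151)/(659.25−431.87) × (504.75−431.87) + 151 = 49/227.38 × 72.88 + 151 ≈ 166.71 → 167.
PM2.5: 51.5 lies in 35.5–55.4, so I_lo=101, I_hi=150, C_lo=35.5, C_hi=55.4.
(150−101)/(55.4−35.5) × (51.5−35.5) + 101 = 49/19.9 × 16.0 + 101 ≈ 140.40 → 140.
CO: row 9.248–15.408 (AQI 101–150). (150−101)·(9.865−9.248)/(15.408−9.248) + 101 = 49·0.617/6.160 + 101 ≈ 105.91 → 106.
PM10 245: bracket 152–330 → index 51–100; slope 49/178, offset 93.
AQI = 51 + 49/178·93 ≈ 76.60 ⇒ 77.
NO₂: 550.10 ∈ [527.49, 914.96] ↔ index [101, 150].
101 + (550.10−527.49)·(150−101)/(914.96−527.49) = 101 + 22.61·49/387.47 ≈ 103.86, so AQI = 104.
Sub-indices: SO₂→167, PM2.5→140, CO→106, PM10→77, NO₂→104. Overall AQI = max = 167; dominant pollutant is SO₂.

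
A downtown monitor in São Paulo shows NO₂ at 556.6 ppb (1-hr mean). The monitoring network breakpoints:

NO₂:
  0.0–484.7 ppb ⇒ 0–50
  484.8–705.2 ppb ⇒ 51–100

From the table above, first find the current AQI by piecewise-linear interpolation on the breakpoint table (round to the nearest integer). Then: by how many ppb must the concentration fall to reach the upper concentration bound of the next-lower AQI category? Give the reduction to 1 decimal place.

71.9

NO₂: 556.6 ∈ [484.8, 705.2] ↔ index [51, 100].
51 + (556.6−484.8)·(100−51)/(705.2−484.8) = 51 + 71.8·49/220.4 ≈ 66.96, so AQI = 67.
Current AQI 67 is in the Moderate range (51–100). The next-lower category tops out at AQI 50, whose upper concentration bound is 484.7 ppb.
Reduction needed = 556.6 − 484.7 = 71.9 ppb.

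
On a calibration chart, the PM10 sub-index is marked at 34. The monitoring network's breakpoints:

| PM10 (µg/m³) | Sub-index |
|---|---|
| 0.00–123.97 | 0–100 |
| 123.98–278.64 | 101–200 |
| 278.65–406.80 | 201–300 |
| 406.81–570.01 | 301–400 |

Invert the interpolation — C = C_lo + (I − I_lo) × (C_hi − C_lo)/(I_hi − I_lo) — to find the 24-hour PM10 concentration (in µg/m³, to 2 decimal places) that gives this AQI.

42.15

AQI 34 lies in the 0–100 band, which corresponds to 0.00–123.97 µg/m³.
C = 0.00 + (34−0)×(123.97−0.00)/(100−0) = 0.00 + 34×123.97/100 ≈ 42.1498 µg/m³ → 42.15 µg/m³ to 2 dp.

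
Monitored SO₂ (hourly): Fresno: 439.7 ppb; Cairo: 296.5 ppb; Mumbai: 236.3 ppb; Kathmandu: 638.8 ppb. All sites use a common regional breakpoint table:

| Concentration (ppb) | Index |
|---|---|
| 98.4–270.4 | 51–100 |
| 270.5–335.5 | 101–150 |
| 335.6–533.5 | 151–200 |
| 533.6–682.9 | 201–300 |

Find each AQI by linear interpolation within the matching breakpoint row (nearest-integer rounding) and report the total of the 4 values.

659

Fresno: row 335.6–533.5 (AQI 151–200). (200−151)·(439.7−335.6)/(533.5−335.6) + 151 = 49·104.1/197.9 + 151 ≈ 176.78 → 177.
Cairo: 296.5 ∈ [270.5, 335.5] ↔ index [101, 150].
101 + (296.5−270.5)·(150−101)/(335.5−270.5) = 101 + 26.0·49/65.0 ≈ 120.60, so AQI = 121.
Mumbai 236.3: bracket 98.4–270.4 → index 51–100; slope 49/172.0, offset 137.9.
AQI = 51 + 49/172.0·137.9 ≈ 90.29 ⇒ 90.
Kathmandu: row 533.6–682.9 (AQI 201–300). (300−201)·(638.8−533.6)/(682.9−533.6) + 201 = 99·105.2/149.3 + 201 ≈ 270.76 → 271.
AQIs: Fresno=177, Cairo=121, Mumbai=90, Kathmandu=271. Sum = 177 + 121 + 90 + 271 = 659.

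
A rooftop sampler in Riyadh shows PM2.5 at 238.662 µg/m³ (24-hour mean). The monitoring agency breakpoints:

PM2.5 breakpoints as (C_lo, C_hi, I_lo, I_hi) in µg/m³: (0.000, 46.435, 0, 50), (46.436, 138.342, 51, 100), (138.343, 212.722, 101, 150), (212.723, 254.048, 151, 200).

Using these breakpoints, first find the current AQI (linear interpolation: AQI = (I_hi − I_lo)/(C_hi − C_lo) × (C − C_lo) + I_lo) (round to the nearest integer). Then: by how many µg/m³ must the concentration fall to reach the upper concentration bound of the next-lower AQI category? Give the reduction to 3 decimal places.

25.940

PM2.5: 238.662 lies in 212.723–254.048, so I_lo=151, I_hi=200, C_lo=212.723, C_hi=254.048.
(200−151)/(254.048−212.723) × (238.662−212.723) + 151 = 49/41.325 × 25.939 + 151 ≈ 181.76 → 182.
Current AQI 182 is in the Unhealthy range (151–200). The next-lower category tops out at AQI 150, whose upper concentration bound is 212.722 µg/m³.
Reduction needed = 238.662 − 212.722 = 25.940 µg/m³.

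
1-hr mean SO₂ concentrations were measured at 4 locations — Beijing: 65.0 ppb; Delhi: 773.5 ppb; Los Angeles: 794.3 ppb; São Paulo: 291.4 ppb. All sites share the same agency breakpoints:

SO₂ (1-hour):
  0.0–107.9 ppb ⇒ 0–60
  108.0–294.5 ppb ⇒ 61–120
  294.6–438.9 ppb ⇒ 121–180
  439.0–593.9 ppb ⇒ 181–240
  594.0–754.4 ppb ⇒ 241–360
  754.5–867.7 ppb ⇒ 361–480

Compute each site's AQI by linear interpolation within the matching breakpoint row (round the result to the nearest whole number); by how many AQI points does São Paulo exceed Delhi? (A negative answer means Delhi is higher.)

-262

Beijing: 65.0 ∈ [0.0, 107.9] ↔ index [0, 60].
0 + (65.0−0.0)·(60−0)/(107.9−0.0) = 0 + 65.0·60/107.9 ≈ 36.14, so AQI = 36.
Delhi 773.5: bracket 754.5–867.7 → index 361–480; slope 119/113.2, offset 19.0.
AQI = 361 + 119/113.2·19.0 ≈ 380.97 ⇒ 381.
Los Angeles: 794.3 lies in 754.5–867.7, so I_lo=361, I_hi=480, C_lo=754.5, C_hi=867.7.
(480−361)/(867.7−754.5) × (794.3−754.5) + 361 = 119/113.2 × 39.8 + 361 ≈ 402.84 → 403.
São Paulo 291.4: bracket 108.0–294.5 → index 61–120; slope 59/186.5, offset 183.4.
AQI = 61 + 59/186.5·183.4 ≈ 119.02 ⇒ 119.
AQIs: Beijing=36, Delhi=381, Los Angeles=403, São Paulo=119. São Paulo (119) − Delhi (381) = -262.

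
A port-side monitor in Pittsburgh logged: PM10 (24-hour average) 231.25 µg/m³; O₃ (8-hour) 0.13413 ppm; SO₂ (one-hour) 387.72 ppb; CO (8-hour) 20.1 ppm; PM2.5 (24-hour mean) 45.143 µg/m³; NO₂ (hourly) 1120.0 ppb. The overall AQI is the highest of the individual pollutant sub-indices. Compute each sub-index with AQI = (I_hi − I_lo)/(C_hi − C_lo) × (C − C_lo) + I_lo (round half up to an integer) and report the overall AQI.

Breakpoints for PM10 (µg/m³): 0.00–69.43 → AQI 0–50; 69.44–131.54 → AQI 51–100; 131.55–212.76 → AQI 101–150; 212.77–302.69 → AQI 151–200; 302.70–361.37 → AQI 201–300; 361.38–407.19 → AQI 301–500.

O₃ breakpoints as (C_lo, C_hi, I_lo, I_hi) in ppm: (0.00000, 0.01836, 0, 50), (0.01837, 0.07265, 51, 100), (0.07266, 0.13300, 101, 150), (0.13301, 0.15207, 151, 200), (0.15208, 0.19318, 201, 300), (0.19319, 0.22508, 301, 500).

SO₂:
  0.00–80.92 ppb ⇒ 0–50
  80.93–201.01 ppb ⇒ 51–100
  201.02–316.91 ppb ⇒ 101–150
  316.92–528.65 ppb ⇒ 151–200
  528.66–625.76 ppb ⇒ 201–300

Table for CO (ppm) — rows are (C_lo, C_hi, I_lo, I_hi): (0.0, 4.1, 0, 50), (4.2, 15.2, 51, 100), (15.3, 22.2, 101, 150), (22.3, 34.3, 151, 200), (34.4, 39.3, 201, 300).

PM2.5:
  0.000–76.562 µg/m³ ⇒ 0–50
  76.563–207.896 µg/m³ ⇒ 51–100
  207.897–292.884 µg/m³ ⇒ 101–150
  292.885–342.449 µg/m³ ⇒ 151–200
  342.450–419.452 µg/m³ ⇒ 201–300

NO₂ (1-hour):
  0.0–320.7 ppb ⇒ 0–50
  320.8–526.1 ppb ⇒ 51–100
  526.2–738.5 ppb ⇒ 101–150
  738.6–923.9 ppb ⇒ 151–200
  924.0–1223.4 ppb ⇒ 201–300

PM10: 231.25 lies in 212.77–302.69, so I_lo=151, I_hi=200, C_lo=212.77, C_hi=302.69.
(200−151)/(302.69−212.77) × (231.25−212.77) + 151 = 49/89.92 × 18.48 + 151 ≈ 161.07 → 161.
O₃: 0.13413 ∈ [0.13301, 0.15207] ↔ index [151, 200].
151 + (0.13413−0.13301)·(200−151)/(0.15207−0.13301) = 151 + 0.00112·49/0.01906 ≈ 153.88, so AQI = 154.
SO₂ 387.72: bracket 316.92–528.65 → index 151–200; slope 49/211.73, offset 70.80.
AQI = 151 + 49/211.73·70.80 ≈ 167.39 ⇒ 167.
CO: row 15.3–22.2 (AQI 101–150). (150−101)·(20.1−15.3)/(22.2−15.3) + 101 = 49·4.8/6.9 + 101 ≈ 135.09 → 135.
PM2.5: row 0.000–76.562 (AQI 0–50). (50−0)·(45.143−0.000)/(76.562−0.000) + 0 = 50·45.143/76.562 + 0 ≈ 29.48 → 29.
NO₂ 1120.0: bracket 924.0–1223.4 → index 201–300; slope 99/299.4, offset 196.0.
AQI = 201 + 99/299.4·196.0 ≈ 265.81 ⇒ 266.
Sub-indices: PM10→161, O₃→154, SO₂→167, CO→135, PM2.5→29, NO₂→266. Overall AQI = max = 266; dominant pollutant is NO₂.
AQI 266: Very Unhealthy.

266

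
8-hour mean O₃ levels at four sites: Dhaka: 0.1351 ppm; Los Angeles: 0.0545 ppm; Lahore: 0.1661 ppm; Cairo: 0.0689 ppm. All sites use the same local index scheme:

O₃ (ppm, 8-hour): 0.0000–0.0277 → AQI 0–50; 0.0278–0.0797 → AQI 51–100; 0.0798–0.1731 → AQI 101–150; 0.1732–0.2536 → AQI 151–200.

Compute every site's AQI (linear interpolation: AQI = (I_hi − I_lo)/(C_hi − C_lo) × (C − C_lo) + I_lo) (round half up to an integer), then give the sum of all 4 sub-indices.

442

Dhaka 0.1351: bracket 0.0798–0.1731 → index 101–150; slope 49/0.0933, offset 0.0553.
AQI = 101 + 49/0.0933·0.0553 ≈ 130.04 ⇒ 130.
Los Angeles 0.0545: bracket 0.0278–0.0797 → index 51–100; slope 49/0.0519, offset 0.0267.
AQI = 51 + 49/0.0519·0.0267 ≈ 76.21 ⇒ 76.
Lahore: 0.1661 ∈ [0.0798, 0.1731] ↔ index [101, 150].
101 + (0.1661−0.0798)·(150−101)/(0.1731−0.0798) = 101 + 0.0863·49/0.0933 ≈ 146.32, so AQI = 146.
Cairo: 0.0689 ∈ [0.0278, 0.0797] ↔ index [51, 100].
51 + (0.0689−0.0278)·(100−51)/(0.0797−0.0278) = 51 + 0.0411·49/0.0519 ≈ 89.80, so AQI = 90.
AQIs: Dhaka=130, Los Angeles=76, Lahore=146, Cairo=90. Sum = 130 + 76 + 146 + 90 = 442.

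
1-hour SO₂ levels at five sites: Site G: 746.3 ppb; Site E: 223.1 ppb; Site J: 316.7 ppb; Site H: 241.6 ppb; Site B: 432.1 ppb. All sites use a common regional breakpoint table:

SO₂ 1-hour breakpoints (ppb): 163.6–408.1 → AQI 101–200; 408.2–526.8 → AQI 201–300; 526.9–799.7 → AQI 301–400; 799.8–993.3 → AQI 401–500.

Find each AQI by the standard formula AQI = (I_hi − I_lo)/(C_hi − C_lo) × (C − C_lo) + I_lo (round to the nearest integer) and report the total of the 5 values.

1023

Site G 746.3: bracket 526.9–799.7 → index 301–400; slope 99/272.8, offset 219.4.
AQI = 301 + 99/272.8·219.4 ≈ 380.62 ⇒ 381.
Site E: 223.1 lies in 163.6–408.1, so I_lo=101, I_hi=200, C_lo=163.6, C_hi=408.1.
(200−101)/(408.1−163.6) × (223.1−163.6) + 101 = 99/244.5 × 59.5 + 101 ≈ 125.09 → 125.
Site J: row 163.6–408.1 (AQI 101–200). (200−101)·(316.7−163.6)/(408.1−163.6) + 101 = 99·153.1/244.5 + 101 ≈ 162.99 → 163.
Site H: 241.6 lies in 163.6–408.1, so I_lo=101, I_hi=200, C_lo=163.6, C_hi=408.1.
(200−101)/(408.1−163.6) × (241.6−163.6) + 101 = 99/244.5 × 78.0 + 101 ≈ 132.58 → 133.
Site B 432.1: bracket 408.2–526.8 → index 201–300; slope 99/118.6, offset 23.9.
AQI = 201 + 99/118.6·23.9 ≈ 220.95 ⇒ 221.
AQIs: Site G=381, Site E=125, Site J=163, Site H=133, Site B=221. Sum = 381 + 125 + 163 + 133 + 221 = 1023.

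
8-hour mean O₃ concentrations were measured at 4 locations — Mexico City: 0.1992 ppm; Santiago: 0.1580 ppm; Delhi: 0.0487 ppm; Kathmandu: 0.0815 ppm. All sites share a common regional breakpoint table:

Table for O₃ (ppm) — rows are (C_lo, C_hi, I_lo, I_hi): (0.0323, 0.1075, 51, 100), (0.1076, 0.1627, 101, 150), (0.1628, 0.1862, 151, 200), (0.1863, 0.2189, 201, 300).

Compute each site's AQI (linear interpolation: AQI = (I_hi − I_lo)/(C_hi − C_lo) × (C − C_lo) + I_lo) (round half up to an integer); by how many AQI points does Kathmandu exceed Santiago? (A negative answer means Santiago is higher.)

Mexico City: 0.1992 lies in 0.1863–0.2189, so I_lo=201, I_hi=300, C_lo=0.1863, C_hi=0.2189.
(300−201)/(0.2189−0.1863) × (0.1992−0.1863) + 201 = 99/0.0326 × 0.0129 + 201 ≈ 240.17 → 240.
Santiago: 0.1580 lies in 0.1076–0.1627, so I_lo=101, I_hi=150, C_lo=0.1076, C_hi=0.1627.
(150−101)/(0.1627−0.1076) × (0.1580−0.1076) + 101 = 49/0.0551 × 0.0504 + 101 ≈ 145.82 → 146.
Delhi: row 0.0323–0.1075 (AQI 51–100). (100−51)·(0.0487−0.0323)/(0.1075−0.0323) + 51 = 49·0.0164/0.0752 + 51 ≈ 61.69 → 62.
Kathmandu: row 0.0323–0.1075 (AQI 51–100). (100−51)·(0.0815−0.0323)/(0.1075−0.0323) + 51 = 49·0.0492/0.0752 + 51 ≈ 83.06 → 83.
AQIs: Mexico City=240, Santiago=146, Delhi=62, Kathmandu=83. Kathmandu (83) − Santiago (146) = -63.

-63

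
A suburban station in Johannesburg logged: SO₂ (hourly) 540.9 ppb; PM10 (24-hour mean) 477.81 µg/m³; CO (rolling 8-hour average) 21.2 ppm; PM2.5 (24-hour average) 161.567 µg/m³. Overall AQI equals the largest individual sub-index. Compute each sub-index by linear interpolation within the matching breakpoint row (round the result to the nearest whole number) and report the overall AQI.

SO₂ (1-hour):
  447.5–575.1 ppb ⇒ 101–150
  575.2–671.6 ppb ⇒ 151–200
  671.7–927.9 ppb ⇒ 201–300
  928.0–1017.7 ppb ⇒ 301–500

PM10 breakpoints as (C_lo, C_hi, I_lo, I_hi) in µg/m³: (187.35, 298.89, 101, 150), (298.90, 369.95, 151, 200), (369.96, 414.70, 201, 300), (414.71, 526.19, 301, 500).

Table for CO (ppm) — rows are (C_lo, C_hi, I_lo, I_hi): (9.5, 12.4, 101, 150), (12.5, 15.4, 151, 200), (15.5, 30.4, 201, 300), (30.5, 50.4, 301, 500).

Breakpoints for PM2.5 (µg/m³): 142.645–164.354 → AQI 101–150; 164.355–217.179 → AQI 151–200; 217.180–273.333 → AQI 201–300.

SO₂: row 447.5–575.1 (AQI 101–150). (150−101)·(540.9−447.5)/(575.1−447.5) + 101 = 49·93.4/127.6 + 101 ≈ 136.87 → 137.
PM10: 477.81 lies in 414.71–526.19, so I_lo=301, I_hi=500, C_lo=414.71, C_hi=526.19.
(500−301)/(526.19−414.71) × (477.81−414.71) + 301 = 199/111.48 × 63.10 + 301 ≈ 413.64 → 414.
CO: 21.2 lies in 15.5–30.4, so I_lo=201, I_hi=300, C_lo=15.5, C_hi=30.4.
(300−201)/(30.4−15.5) × (21.2−15.5) + 201 = 99/14.9 × 5.7 + 201 ≈ 238.87 → 239.
PM2.5: row 142.645–164.354 (AQI 101–150). (150−101)·(161.567−142.645)/(164.354−142.645) + 101 = 49·18.922/21.709 + 101 ≈ 143.71 → 144.
Sub-indices: SO₂→137, PM10→414, CO→239, PM2.5→144. Overall AQI = max = 414; dominant pollutant is PM10.

414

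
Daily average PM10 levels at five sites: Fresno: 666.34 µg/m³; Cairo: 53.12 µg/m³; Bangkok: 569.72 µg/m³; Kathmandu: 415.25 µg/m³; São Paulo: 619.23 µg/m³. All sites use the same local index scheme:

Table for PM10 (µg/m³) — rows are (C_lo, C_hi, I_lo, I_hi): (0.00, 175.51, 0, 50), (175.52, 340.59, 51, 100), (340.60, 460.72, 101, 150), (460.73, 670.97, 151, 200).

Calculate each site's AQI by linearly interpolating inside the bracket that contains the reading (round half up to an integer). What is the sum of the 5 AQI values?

Fresno: 666.34 ∈ [460.73, 670.97] ↔ index [151, 200].
151 + (666.34−460.73)·(200−151)/(670.97−460.73) = 151 + 205.61·49/210.24 ≈ 198.92, so AQI = 199.
Cairo 53.12: bracket 0.00–175.51 → index 0–50; slope 50/175.51, offset 53.12.
AQI = 0 + 50/175.51·53.12 ≈ 15.13 ⇒ 15.
Bangkok: 569.72 lies in 460.73–670.97, so I_lo=151, I_hi=200, C_lo=460.73, C_hi=670.97.
(200−151)/(670.97−460.73) × (569.72−460.73) + 151 = 49/210.24 × 108.99 + 151 ≈ 176.40 → 176.
Kathmandu: 415.25 lies in 340.60–460.72, so I_lo=101, I_hi=150, C_lo=340.60, C_hi=460.72.
(150−101)/(460.72−340.60) × (415.25−340.60) + 101 = 49/120.12 × 74.65 + 101 ≈ 131.45 → 131.
São Paulo: 619.23 lies in 460.73–670.97, so I_lo=151, I_hi=200, C_lo=460.73, C_hi=670.97.
(200−151)/(670.97−460.73) × (619.23−460.73) + 151 = 49/210.24 × 158.50 + 151 ≈ 187.94 → 188.
AQIs: Fresno=199, Cairo=15, Bangkok=176, Kathmandu=131, São Paulo=188. Sum = 199 + 15 + 176 + 131 + 188 = 709.

709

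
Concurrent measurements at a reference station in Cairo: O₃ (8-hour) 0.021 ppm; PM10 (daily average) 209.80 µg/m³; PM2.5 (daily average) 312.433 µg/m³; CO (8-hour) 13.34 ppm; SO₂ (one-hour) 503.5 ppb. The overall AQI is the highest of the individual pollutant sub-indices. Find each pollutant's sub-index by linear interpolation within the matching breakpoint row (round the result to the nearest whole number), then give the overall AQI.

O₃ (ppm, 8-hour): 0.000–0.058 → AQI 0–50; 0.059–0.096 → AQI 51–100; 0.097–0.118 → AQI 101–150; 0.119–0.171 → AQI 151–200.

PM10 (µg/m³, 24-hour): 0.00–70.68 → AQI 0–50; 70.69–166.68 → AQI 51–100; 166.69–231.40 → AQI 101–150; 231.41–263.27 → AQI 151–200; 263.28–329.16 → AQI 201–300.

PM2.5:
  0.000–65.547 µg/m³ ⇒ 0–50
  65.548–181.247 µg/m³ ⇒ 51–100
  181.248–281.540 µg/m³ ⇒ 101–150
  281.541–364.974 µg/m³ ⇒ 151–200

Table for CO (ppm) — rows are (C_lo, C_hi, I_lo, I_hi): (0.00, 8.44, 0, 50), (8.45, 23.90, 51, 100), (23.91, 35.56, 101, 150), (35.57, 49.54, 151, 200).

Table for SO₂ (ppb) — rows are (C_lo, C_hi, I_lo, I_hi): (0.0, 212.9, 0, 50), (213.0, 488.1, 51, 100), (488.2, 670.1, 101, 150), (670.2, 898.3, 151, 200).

O₃ 0.021: bracket 0.000–0.058 → index 0–50; slope 50/0.058, offset 0.021.
AQI = 0 + 50/0.058·0.021 ≈ 18.10 ⇒ 18.
PM10: row 166.69–231.40 (AQI 101–150). (150−101)·(209.80−166.69)/(231.40−166.69) + 101 = 49·43.11/64.71 + 101 ≈ 133.64 → 134.
PM2.5: 312.433 lies in 281.541–364.974, so I_lo=151, I_hi=200, C_lo=281.541, C_hi=364.974.
(200−151)/(364.974−281.541) × (312.433−281.541) + 151 = 49/83.433 × 30.892 + 151 ≈ 169.14 → 169.
CO: row 8.45–23.90 (AQI 51–100). (100−51)·(13.34−8.45)/(23.90−8.45) + 51 = 49·4.89/15.45 + 51 ≈ 66.51 → 67.
SO₂: 503.5 ∈ [488.2, 670.1] ↔ index [101, 150].
101 + (503.5−488.2)·(150−101)/(670.1−488.2) = 101 + 15.3·49/181.9 ≈ 105.12, so AQI = 105.
Sub-indices: O₃→18, PM10→134, PM2.5→169, CO→67, SO₂→105. Overall AQI = max = 169; dominant pollutant is PM2.5.
AQI 169: Unhealthy.

169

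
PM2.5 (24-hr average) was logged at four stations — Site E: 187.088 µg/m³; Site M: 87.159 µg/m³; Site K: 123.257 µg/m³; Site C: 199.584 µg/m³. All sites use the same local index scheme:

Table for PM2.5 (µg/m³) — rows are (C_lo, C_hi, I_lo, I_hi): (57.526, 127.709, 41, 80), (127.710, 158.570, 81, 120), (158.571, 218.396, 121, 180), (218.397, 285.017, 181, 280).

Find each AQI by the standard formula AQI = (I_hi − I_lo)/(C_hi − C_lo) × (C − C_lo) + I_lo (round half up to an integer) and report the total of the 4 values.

445

Site E 187.088: bracket 158.571–218.396 → index 121–180; slope 59/59.825, offset 28.517.
AQI = 121 + 59/59.825·28.517 ≈ 149.12 ⇒ 149.
Site M: 87.159 lies in 57.526–127.709, so I_lo=41, I_hi=80, C_lo=57.526, C_hi=127.709.
(80−41)/(127.709−57.526) × (87.159−57.526) + 41 = 39/70.183 × 29.633 + 41 ≈ 57.47 → 57.
Site K: 123.257 lies in 57.526–127.709, so I_lo=41, I_hi=80, C_lo=57.526, C_hi=127.709.
(80−41)/(127.709−57.526) × (123.257−57.526) + 41 = 39/70.183 × 65.731 + 41 ≈ 77.53 → 78.
Site C: row 158.571–218.396 (AQI 121–180). (180−121)·(199.584−158.571)/(218.396−158.571) + 121 = 59·41.013/59.825 + 121 ≈ 161.45 → 161.
AQIs: Site E=149, Site M=57, Site K=78, Site C=161. Sum = 149 + 57 + 78 + 161 = 445.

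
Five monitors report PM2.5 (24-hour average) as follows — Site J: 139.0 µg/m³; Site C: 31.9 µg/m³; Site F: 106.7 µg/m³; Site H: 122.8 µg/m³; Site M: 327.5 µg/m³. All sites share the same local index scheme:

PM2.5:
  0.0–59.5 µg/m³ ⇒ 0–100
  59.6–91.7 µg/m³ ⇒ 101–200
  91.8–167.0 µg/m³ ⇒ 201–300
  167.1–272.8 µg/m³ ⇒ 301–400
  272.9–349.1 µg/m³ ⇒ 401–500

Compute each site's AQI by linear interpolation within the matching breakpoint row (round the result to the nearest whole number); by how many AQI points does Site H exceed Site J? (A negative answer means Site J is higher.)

-21

Site J: 139.0 lies in 91.8–167.0, so I_lo=201, I_hi=300, C_lo=91.8, C_hi=167.0.
(300−201)/(167.0−91.8) × (139.0−91.8) + 201 = 99/75.2 × 47.2 + 201 ≈ 263.14 → 263.
Site C 31.9: bracket 0.0–59.5 → index 0–100; slope 100/59.5, offset 31.9.
AQI = 0 + 100/59.5·31.9 ≈ 53.61 ⇒ 54.
Site F: 106.7 lies in 91.8–167.0, so I_lo=201, I_hi=300, C_lo=91.8, C_hi=167.0.
(300−201)/(167.0−91.8) × (106.7−91.8) + 201 = 99/75.2 × 14.9 + 201 ≈ 220.62 → 221.
Site H: 122.8 lies in 91.8–167.0, so I_lo=201, I_hi=300, C_lo=91.8, C_hi=167.0.
(300−201)/(167.0−91.8) × (122.8−91.8) + 201 = 99/75.2 × 31.0 + 201 ≈ 241.81 → 242.
Site M: row 272.9–349.1 (AQI 401–500). (500−401)·(327.5−272.9)/(349.1−272.9) + 401 = 99·54.6/76.2 + 401 ≈ 471.94 → 472.
AQIs: Site J=263, Site C=54, Site F=221, Site H=242, Site M=472. Site H (242) − Site J (263) = -21.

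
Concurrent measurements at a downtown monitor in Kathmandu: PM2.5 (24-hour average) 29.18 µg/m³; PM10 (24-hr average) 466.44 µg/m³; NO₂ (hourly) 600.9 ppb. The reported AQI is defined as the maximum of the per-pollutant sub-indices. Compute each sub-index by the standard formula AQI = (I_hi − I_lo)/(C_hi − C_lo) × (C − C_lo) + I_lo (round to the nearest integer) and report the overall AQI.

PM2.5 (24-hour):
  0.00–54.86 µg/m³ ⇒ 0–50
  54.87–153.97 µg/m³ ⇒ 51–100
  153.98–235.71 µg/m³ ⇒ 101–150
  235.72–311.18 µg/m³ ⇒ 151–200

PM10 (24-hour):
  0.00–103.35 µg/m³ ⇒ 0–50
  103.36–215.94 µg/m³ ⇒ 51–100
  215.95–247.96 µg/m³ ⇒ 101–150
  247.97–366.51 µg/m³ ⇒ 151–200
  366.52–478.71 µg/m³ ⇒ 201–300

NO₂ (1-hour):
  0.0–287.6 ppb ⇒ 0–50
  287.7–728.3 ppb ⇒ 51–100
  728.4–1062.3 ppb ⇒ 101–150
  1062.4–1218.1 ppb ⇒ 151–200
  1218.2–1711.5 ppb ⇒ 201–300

PM2.5: 29.18 ∈ [0.00, 54.86] ↔ index [0, 50].
0 + (29.18−0.00)·(50−0)/(54.86−0.00) = 0 + 29.18·50/54.86 ≈ 26.59, so AQI = 27.
PM10: 466.44 lies in 366.52–478.71, so I_lo=201, I_hi=300, C_lo=366.52, C_hi=478.71.
(300−201)/(478.71−366.52) × (466.44−366.52) + 201 = 99/112.19 × 99.92 + 201 ≈ 289.17 → 289.
NO₂: row 287.7–728.3 (AQI 51–100). (100−51)·(600.9−287.7)/(728.3−287.7) + 51 = 49·313.2/440.6 + 51 ≈ 85.83 → 86.
Sub-indices: PM2.5→27, PM10→289, NO₂→86. Overall AQI = max = 289; dominant pollutant is PM10.
AQI 289: Very Unhealthy.

289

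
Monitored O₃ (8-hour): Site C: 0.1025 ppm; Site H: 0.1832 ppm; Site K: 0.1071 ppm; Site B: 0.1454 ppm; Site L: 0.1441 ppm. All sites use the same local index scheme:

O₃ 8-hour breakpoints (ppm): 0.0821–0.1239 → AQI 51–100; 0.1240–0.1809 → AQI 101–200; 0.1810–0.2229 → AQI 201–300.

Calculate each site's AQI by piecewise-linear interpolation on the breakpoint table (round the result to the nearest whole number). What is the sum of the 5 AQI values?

Site C: row 0.0821–0.1239 (AQI 51–100). (100−51)·(0.1025−0.0821)/(0.1239−0.0821) + 51 = 49·0.0204/0.0418 + 51 ≈ 74.91 → 75.
Site H 0.1832: bracket 0.1810–0.2229 → index 201–300; slope 99/0.0419, offset 0.0022.
AQI = 201 + 99/0.0419·0.0022 ≈ 206.20 ⇒ 206.
Site K: 0.1071 ∈ [0.0821, 0.1239] ↔ index [51, 100].
51 + (0.1071−0.0821)·(100−51)/(0.1239−0.0821) = 51 + 0.0250·49/0.0418 ≈ 80.31, so AQI = 80.
Site B 0.1454: bracket 0.1240–0.1809 → index 101–200; slope 99/0.0569, offset 0.0214.
AQI = 101 + 99/0.0569·0.0214 ≈ 138.23 ⇒ 138.
Site L 0.1441: bracket 0.1240–0.1809 → index 101–200; slope 99/0.0569, offset 0.0201.
AQI = 101 + 99/0.0569·0.0201 ≈ 135.97 ⇒ 136.
AQIs: Site C=75, Site H=206, Site K=80, Site B=138, Site L=136. Sum = 75 + 206 + 80 + 138 + 136 = 635.

635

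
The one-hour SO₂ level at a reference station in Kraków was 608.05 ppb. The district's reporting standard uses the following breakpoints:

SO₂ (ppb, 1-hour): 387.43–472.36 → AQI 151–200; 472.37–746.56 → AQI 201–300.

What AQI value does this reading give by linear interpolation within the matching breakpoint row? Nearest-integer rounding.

250

SO₂: 608.05 ∈ [472.37, 746.56] ↔ index [201, 300].
201 + (608.05−472.37)·(300−201)/(746.56−472.37) = 201 + 135.68·99/274.19 ≈ 249.99, so AQI = 250.
AQI 250 falls in the Very Unhealthy category.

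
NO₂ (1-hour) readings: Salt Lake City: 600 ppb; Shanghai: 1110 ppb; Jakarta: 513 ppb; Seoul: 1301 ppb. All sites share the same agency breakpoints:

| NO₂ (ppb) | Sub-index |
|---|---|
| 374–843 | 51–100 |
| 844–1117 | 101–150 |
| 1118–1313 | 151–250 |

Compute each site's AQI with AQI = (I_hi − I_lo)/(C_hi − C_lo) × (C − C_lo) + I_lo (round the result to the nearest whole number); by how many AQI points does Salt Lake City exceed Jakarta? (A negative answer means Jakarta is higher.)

9

Salt Lake City: row 374–843 (AQI 51–100). (100−51)·(600−374)/(843−374) + 51 = 49·226/469 + 51 ≈ 74.61 → 75.
Shanghai: 1110 ∈ [844, 1117] ↔ index [101, 150].
101 + (1110−844)·(150−101)/(1117−844) = 101 + 266·49/273 ≈ 148.74, so AQI = 149.
Jakarta: row 374–843 (AQI 51–100). (100−51)·(513−374)/(843−374) + 51 = 49·139/469 + 51 ≈ 65.52 → 66.
Seoul 1301: bracket 1118–1313 → index 151–250; slope 99/195, offset 183.
AQI = 151 + 99/195·183 ≈ 243.91 ⇒ 244.
AQIs: Salt Lake City=75, Shanghai=149, Jakarta=66, Seoul=244. Salt Lake City (75) − Jakarta (66) = 9.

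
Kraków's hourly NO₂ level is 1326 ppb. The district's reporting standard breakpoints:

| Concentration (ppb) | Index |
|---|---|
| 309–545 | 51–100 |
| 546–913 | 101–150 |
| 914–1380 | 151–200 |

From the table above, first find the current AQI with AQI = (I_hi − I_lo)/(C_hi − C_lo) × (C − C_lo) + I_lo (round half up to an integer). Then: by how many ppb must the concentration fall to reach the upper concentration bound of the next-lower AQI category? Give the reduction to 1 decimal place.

413.0

NO₂: 1326 lies in 914–1380, so I_lo=151, I_hi=200, C_lo=914, C_hi=1380.
(200−151)/(1380−914) × (1326−914) + 151 = 49/466 × 412 + 151 ≈ 194.32 → 194.
Current AQI 194 is in the Unhealthy range (151–200). The next-lower category tops out at AQI 150, whose upper concentration bound is 913 ppb.
Reduction needed = 1326 − 913 = 413.0 ppb.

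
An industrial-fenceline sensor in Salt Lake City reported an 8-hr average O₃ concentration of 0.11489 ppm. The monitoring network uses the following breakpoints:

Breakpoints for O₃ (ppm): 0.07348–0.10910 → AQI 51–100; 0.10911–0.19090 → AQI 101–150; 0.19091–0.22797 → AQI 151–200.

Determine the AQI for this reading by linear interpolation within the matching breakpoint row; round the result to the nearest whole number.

104

O₃ 0.11489: bracket 0.10911–0.19090 → index 101–150; slope 49/0.08179, offset 0.00578.
AQI = 101 + 49/0.08179·0.00578 ≈ 104.46 ⇒ 104.
AQI 104 falls in the Unhealthy for Sensitive Groups category.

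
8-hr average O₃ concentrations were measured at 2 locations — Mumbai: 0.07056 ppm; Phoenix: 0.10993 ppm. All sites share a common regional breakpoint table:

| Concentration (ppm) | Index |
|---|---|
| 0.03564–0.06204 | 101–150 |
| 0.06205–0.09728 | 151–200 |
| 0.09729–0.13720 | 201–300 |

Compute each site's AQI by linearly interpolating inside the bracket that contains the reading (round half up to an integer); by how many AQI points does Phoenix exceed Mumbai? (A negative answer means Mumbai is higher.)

Mumbai: row 0.06205–0.09728 (AQI 151–200). (200−151)·(0.07056−0.06205)/(0.09728−0.06205) + 151 = 49·0.00851/0.03523 + 151 ≈ 162.84 → 163.
Phoenix: 0.10993 ∈ [0.09729, 0.13720] ↔ index [201, 300].
201 + (0.10993−0.09729)·(300−201)/(0.13720−0.09729) = 201 + 0.01264·99/0.03991 ≈ 232.35, so AQI = 232.
AQIs: Mumbai=163, Phoenix=232. Phoenix (232) − Mumbai (163) = 69.

69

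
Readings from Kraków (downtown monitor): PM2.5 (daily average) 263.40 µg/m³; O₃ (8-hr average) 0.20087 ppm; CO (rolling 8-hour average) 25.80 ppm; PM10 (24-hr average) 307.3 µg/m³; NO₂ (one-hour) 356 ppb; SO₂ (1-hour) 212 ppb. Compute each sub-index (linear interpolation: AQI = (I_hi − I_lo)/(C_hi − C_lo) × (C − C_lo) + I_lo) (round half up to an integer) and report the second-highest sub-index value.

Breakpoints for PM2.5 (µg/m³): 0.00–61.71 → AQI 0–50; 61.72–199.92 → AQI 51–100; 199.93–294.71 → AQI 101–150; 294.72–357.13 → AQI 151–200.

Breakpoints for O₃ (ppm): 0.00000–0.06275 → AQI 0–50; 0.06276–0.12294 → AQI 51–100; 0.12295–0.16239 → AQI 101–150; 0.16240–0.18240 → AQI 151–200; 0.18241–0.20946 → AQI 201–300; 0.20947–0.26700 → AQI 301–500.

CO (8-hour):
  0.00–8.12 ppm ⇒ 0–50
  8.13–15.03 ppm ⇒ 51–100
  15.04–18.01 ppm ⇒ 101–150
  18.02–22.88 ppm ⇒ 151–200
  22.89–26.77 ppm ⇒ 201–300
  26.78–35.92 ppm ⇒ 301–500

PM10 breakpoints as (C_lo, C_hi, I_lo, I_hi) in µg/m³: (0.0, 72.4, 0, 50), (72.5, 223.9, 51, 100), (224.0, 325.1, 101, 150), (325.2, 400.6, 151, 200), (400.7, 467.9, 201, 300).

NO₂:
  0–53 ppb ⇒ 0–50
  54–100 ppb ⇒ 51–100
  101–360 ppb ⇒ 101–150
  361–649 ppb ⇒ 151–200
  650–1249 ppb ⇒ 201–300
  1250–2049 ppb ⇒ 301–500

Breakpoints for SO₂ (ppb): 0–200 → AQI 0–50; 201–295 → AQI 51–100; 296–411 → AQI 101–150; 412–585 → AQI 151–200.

PM2.5: 263.40 ∈ [199.93, 294.71] ↔ index [101, 150].
101 + (263.40−199.93)·(150−101)/(294.71−199.93) = 101 + 63.47·49/94.78 ≈ 133.81, so AQI = 134.
O₃: 0.20087 ∈ [0.18241, 0.20946] ↔ index [201, 300].
201 + (0.20087−0.18241)·(300−201)/(0.20946−0.18241) = 201 + 0.01846·99/0.02705 ≈ 268.56, so AQI = 269.
CO: 25.80 lies in 22.89–26.77, so I_lo=201, I_hi=300, C_lo=22.89, C_hi=26.77.
(300−201)/(26.77−22.89) × (25.80−22.89) + 201 = 99/3.88 × 2.91 + 201 ≈ 275.25 → 275.
PM10: 307.3 lies in 224.0–325.1, so I_lo=101, I_hi=150, C_lo=224.0, C_hi=325.1.
(150−101)/(325.1−224.0) × (307.3−224.0) + 101 = 49/101.1 × 83.3 + 101 ≈ 141.37 → 141.
NO₂: row 101–360 (AQI 101–150). (150−101)·(356−101)/(360−101) + 101 = 49·255/259 + 101 ≈ 149.24 → 149.
SO₂ 212: bracket 201–295 → index 51–100; slope 49/94, offset 11.
AQI = 51 + 49/94·11 ≈ 56.73 ⇒ 57.
Sub-indices: PM2.5→134, O₃→269, CO→275, PM10→141, NO₂→149, SO₂→57. Ranked high→low: 275, 269, 149, 141, 134, 57. Second-highest sub-index = 269.

269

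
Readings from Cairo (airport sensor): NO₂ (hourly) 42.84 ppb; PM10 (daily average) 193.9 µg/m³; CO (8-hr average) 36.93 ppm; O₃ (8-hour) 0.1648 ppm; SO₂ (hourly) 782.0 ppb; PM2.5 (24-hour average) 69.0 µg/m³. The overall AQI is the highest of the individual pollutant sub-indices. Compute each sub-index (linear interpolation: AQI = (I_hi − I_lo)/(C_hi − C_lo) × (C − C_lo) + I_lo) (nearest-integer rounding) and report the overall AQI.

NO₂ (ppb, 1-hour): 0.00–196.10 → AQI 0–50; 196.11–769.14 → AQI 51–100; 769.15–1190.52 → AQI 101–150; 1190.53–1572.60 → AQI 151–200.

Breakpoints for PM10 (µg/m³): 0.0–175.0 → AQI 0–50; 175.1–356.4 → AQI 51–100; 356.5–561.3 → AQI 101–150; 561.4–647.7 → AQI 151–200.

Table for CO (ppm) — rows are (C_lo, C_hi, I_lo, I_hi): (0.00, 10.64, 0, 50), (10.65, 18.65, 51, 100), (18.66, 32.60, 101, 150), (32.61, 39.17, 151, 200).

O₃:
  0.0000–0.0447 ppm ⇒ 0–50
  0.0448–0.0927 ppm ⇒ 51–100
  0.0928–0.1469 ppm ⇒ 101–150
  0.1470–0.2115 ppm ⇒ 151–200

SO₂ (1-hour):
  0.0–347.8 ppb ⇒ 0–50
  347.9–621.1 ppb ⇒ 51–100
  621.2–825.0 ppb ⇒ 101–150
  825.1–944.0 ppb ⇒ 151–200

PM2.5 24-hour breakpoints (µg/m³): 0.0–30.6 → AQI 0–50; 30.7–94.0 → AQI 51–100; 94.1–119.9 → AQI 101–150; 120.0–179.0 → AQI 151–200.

NO₂: 42.84 lies in 0.00–196.10, so I_lo=0, I_hi=50, C_lo=0.00, C_hi=196.10.
(50−0)/(196.10−0.00) × (42.84−0.00) + 0 = 50/196.10 × 42.84 + 0 ≈ 10.92 → 11.
PM10: row 175.1–356.4 (AQI 51–100). (100−51)·(193.9−175.1)/(356.4−175.1) + 51 = 49·18.8/181.3 + 51 ≈ 56.08 → 56.
CO: row 32.61–39.17 (AQI 151–200). (200−151)·(36.93−32.61)/(39.17−32.61) + 151 = 49·4.32/6.56 + 151 ≈ 183.27 → 183.
O₃: row 0.1470–0.2115 (AQI 151–200). (200−151)·(0.1648−0.1470)/(0.2115−0.1470) + 151 = 49·0.0178/0.0645 + 151 ≈ 164.52 → 165.
SO₂: 782.0 lies in 621.2–825.0, so I_lo=101, I_hi=150, C_lo=621.2, C_hi=825.0.
(150−101)/(825.0−621.2) × (782.0−621.2) + 101 = 49/203.8 × 160.8 + 101 ≈ 139.66 → 140.
PM2.5: 69.0 lies in 30.7–94.0, so I_lo=51, I_hi=100, C_lo=30.7, C_hi=94.0.
(100−51)/(94.0−30.7) × (69.0−30.7) + 51 = 49/63.3 × 38.3 + 51 ≈ 80.65 → 81.
Sub-indices: NO₂→11, PM10→56, CO→183, O₃→165, SO₂→140, PM2.5→81. Overall AQI = max = 183; dominant pollutant is CO.
AQI 183: Unhealthy.

183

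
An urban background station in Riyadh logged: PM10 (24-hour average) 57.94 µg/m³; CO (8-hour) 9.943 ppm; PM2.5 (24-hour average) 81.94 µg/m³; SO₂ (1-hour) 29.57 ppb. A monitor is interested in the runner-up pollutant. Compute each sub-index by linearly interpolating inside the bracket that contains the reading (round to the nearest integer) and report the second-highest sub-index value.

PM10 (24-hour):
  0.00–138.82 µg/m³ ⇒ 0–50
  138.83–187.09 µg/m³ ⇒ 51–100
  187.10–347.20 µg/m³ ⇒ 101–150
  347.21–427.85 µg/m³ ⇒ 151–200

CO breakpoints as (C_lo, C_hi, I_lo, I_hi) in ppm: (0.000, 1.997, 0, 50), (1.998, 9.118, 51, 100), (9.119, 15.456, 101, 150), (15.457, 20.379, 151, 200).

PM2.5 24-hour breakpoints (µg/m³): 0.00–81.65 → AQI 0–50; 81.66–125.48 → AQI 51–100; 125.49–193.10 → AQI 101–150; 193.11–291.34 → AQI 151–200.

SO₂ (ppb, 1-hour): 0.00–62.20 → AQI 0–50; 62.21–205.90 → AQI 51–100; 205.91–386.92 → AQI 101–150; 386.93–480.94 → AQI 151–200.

PM10: 57.94 ∈ [0.00, 138.82] ↔ index [0, 50].
0 + (57.94−0.00)·(50−0)/(138.82−0.00) = 0 + 57.94·50/138.82 ≈ 20.87, so AQI = 21.
CO: 9.943 lies in 9.119–15.456, so I_lo=101, I_hi=150, C_lo=9.119, C_hi=15.456.
(150−101)/(15.456−9.119) × (9.943−9.119) + 101 = 49/6.337 × 0.824 + 101 ≈ 107.37 → 107.
PM2.5: row 81.66–125.48 (AQI 51–100). (100−51)·(81.94−81.66)/(125.48−81.66) + 51 = 49·0.28/43.82 + 51 ≈ 51.31 → 51.
SO₂: 29.57 ∈ [0.00, 62.20] ↔ index [0, 50].
0 + (29.57−0.00)·(50−0)/(62.20−0.00) = 0 + 29.57·50/62.20 ≈ 23.77, so AQI = 24.
Sub-indices: PM10→21, CO→107, PM2.5→51, SO₂→24. Ranked high→low: 107, 51, 24, 21. Second-highest sub-index = 51.

51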